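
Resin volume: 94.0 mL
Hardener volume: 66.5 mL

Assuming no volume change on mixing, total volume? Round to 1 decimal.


V_total = 94.0 + 66.5 = 160.5 mL

160.5


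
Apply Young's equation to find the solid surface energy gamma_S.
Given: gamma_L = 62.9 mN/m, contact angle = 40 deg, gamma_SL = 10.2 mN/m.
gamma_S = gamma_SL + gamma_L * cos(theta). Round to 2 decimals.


theta_rad = 40 * pi/180 = 0.698132
gamma_S = 10.2 + 62.9 * cos(0.698132)
= 58.38 mN/m

58.38


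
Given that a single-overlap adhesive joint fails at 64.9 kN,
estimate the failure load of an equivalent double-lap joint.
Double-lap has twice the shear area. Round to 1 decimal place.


Double-lap factor = 2
Expected load = 64.9 * 2 = 129.8 kN

129.8


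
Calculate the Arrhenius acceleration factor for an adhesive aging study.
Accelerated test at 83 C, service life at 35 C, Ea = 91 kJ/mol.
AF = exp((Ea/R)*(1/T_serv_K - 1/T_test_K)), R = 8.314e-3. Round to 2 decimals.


T_test = 356.15 K, T_serv = 308.15 K
Ea/R = 91 / 0.008314 = 10945.39
AF = exp(10945.39 * (1/308.15 - 1/356.15))
= 119.96

119.96


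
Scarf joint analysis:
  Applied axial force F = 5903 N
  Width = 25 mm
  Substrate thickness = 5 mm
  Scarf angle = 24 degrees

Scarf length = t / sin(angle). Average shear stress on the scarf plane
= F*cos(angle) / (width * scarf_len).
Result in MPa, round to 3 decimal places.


Scarf length = 5 / sin(24 deg) = 12.2930 mm
cos(24 deg) = 0.913545
Shear = 5903 * 0.913545 / (25 * 12.2930)
= 17.547 MPa

17.547


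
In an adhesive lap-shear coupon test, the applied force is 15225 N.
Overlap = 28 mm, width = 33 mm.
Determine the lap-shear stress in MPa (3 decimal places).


stress = F / (overlap * width)
= 15225 / (28 * 33)
= 16.477 MPa

16.477


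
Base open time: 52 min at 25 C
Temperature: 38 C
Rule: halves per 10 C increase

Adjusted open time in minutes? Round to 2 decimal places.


Acceleration = 2^((38-25)/10) = 2.4623
Open time = 52 / 2.4623 = 21.12 min

21.12


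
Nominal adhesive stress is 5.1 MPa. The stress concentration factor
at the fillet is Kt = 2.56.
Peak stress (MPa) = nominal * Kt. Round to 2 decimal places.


Peak = 5.1 * 2.56 = 13.06 MPa

13.06


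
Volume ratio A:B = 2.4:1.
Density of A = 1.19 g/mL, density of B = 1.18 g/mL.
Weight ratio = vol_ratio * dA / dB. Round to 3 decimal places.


Wt ratio = 2.4 * 1.19 / 1.18
= 2.420

2.420


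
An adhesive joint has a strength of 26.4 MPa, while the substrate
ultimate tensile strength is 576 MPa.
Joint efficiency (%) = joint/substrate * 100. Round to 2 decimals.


Efficiency = 26.4 / 576 * 100
= 4.58%

4.58


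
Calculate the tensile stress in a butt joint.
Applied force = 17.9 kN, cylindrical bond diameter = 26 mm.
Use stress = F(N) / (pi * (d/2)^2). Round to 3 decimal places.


A = pi * 13.0^2 = 530.9292 mm^2
sigma = 17900.0 / 530.9292 = 33.714 MPa

33.714


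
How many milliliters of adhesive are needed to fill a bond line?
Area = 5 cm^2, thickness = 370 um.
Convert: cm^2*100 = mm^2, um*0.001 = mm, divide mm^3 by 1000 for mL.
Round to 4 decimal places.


= (5 * 100) * (370 * 0.001) / 1000
= 0.1850 mL

0.1850


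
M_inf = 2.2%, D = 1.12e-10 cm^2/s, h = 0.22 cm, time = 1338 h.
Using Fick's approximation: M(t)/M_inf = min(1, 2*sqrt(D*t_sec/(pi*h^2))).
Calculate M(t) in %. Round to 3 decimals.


t = 4816800 s
ratio = min(1, 2*sqrt(1.12e-10*4816800/(pi*0.0484)))
= 0.119130
M(t) = 2.2 * 0.119130 = 0.262%

0.262


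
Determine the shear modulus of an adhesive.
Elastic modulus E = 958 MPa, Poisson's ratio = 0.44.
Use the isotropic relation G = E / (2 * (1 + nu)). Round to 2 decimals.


G = 958 / (2*(1+0.44)) = 958 / 2.88
= 332.64 MPa

332.64


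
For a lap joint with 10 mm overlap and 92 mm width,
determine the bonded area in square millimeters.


Area = 10 * 92 = 920 mm^2

920


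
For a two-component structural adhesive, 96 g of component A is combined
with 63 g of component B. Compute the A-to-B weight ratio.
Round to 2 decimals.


Weight ratio A:B = 96 / 63
= 1.52

1.52


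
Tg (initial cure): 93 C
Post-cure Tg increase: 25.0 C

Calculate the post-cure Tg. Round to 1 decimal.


Post-cure Tg = 93 + 25.0 = 118.0 C

118.0


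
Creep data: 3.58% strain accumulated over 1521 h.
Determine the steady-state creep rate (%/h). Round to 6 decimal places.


Rate = 3.58 / 1521 = 0.002354 %/h

0.002354


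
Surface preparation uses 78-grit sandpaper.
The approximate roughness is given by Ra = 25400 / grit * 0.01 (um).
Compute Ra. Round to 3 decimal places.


Ra = 25400 / 78 * 0.01
= 254 / 78
= 3.256 um

3.256


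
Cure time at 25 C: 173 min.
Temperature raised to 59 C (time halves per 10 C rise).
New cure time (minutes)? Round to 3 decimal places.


Acceleration factor = 2^(34/10) = 10.5561
New time = 173 / 10.5561 = 16.389 min

16.389


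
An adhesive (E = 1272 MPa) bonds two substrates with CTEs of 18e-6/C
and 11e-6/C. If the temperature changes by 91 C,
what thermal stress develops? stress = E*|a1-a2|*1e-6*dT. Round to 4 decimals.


Stress = 1272 * |18 - 11| * 1e-6 * 91
= 0.8103 MPa

0.8103


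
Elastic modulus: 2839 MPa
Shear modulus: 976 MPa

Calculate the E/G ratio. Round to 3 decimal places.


E / G = 2839 / 976 = 2.909

2.909


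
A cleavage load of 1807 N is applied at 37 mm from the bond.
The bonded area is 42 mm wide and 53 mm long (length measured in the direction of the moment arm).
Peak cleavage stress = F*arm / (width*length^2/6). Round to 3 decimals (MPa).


Moment = 1807 * 37 = 66859 N*mm
Section modulus = 42 * 2809 / 6 = 117978 / 6 mm^3
Stress = 66859 / (117978 / 6) = 401154 / 117978
= 3.400 MPa

3.400


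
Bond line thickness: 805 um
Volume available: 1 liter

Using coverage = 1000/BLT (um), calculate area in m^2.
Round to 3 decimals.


1 L = 1e6 mm^3, thickness = 805 um = 0.805 mm
Area = 1e6 / 0.805 mm^2 = (1e6 / 0.805) / 1e6 m^2 = 1000 / 805 m^2
= 1.242 m^2

1.242


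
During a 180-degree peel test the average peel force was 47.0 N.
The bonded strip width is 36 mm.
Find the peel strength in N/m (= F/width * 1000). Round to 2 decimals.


Peel strength = F/width * 1000
= 47.0 / 36 * 1000
= 1305.56 N/m

1305.56


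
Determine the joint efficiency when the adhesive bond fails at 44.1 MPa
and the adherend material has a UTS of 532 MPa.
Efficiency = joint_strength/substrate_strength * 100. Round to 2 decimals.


Joint efficiency = 44.1 / 532 * 100
= 8.29%

8.29


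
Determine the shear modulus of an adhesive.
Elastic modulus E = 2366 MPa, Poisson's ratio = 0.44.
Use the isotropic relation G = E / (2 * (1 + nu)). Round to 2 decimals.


G = 2366 / (2*(1+0.44)) = 2366 / 2.88
= 821.53 MPa

821.53


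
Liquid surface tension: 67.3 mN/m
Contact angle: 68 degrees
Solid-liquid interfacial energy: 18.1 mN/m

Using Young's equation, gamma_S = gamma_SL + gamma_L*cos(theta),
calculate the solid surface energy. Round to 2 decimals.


gamma_S = 18.1 + 67.3 * cos(68)
= 43.31 mN/m

43.31


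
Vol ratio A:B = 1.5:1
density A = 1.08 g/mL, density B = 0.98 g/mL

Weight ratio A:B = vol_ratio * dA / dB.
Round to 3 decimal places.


Weight ratio = 1.5 * 1.08 / 0.98
= 1.653

1.653


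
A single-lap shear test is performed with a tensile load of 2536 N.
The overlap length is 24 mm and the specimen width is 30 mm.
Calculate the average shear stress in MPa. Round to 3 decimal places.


Shear stress = F / (overlap * width)
= 2536 / (24 * 30)
= 2536 / 720
= 3.522 MPa

3.522


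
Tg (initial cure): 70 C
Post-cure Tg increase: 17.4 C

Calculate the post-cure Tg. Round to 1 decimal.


Post-cure Tg = 70 + 17.4 = 87.4 C

87.4


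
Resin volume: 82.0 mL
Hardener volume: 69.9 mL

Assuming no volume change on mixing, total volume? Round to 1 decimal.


V_total = 82.0 + 69.9 = 151.9 mL

151.9


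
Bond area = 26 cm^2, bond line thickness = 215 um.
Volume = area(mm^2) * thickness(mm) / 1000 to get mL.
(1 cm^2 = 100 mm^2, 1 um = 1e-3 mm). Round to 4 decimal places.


area_mm2 = 26 * 100 = 2600
blt_mm = 215 * 1e-3 = 0.215
vol_mm3 = 2600 * 0.215 = 559.0
vol_mL = 559.0 / 1000 = 0.5590 mL

0.5590


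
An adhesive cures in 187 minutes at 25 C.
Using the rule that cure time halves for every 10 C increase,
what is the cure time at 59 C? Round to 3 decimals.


Factor = 2^((59 - 25) / 10) = 10.5561
Cure time = 187 / 10.5561
= 17.715 minutes

17.715


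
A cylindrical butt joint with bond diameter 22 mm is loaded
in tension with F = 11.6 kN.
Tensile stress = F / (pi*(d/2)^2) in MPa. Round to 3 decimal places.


Area = pi * (22/2)^2 = 380.1327 mm^2
Stress = 11.6*1000 / 380.1327
= 30.516 MPa

30.516


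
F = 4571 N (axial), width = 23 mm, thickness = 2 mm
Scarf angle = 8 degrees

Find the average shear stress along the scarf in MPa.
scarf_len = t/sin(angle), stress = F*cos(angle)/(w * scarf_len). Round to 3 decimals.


scarf_len = 2/sin(8 deg) = 14.3706
cos(8 deg) = 0.990268
stress = 4571*0.990268/(23*14.3706) = 13.695 MPa

13.695


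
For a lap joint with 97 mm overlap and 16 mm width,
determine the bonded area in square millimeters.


Area = 97 * 16 = 1552 mm^2

1552


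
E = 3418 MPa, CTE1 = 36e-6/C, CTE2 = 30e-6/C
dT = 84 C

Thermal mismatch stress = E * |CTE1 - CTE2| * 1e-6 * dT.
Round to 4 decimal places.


= 3418 * 6e-6 * 84
= 1.7227 MPa

1.7227


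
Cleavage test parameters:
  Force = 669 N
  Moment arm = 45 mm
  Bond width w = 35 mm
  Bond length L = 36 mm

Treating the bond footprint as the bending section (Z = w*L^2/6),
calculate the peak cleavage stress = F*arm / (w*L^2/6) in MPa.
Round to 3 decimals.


M = 669 * 45 = 30105 N*mm
Z = 35 * 36^2 / 6 = 45360 / 6 mm^3
sigma = M / Z = 6 * 30105 / 45360 = 180630 / 45360
= 3.982 MPa

3.982


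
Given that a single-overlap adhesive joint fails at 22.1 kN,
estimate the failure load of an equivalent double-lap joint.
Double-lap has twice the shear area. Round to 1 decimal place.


Double-lap factor = 2
Expected load = 22.1 * 2 = 44.2 kN

44.2


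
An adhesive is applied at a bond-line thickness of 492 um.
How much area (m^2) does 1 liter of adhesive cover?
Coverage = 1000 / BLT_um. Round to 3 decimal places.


Coverage = 1000 / 492 = 2.033 m^2

2.033


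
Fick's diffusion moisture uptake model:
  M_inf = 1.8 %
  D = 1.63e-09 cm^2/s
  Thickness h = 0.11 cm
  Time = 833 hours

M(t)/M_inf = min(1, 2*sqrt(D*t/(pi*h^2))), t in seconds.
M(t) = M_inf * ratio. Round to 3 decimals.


t_sec = 833 * 3600 = 2998800
ratio = 2*sqrt(1.63e-09*2998800/(pi*0.11^2))
= min(1, 0.717183)
= 0.717183
M(t) = 1.8 * 0.717183 = 1.291 %

1.291


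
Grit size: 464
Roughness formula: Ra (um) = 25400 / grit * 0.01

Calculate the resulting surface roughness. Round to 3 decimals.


Ra = 25400 / 464 * 0.01
= 0.547 um

0.547


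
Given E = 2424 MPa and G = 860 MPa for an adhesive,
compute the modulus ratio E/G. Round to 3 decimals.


E/G ratio = 2424 / 860 = 2.819

2.819


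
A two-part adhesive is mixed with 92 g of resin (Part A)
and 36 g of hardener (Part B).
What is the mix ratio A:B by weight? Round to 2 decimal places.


Mix ratio = mass_A / mass_B
= 92 / 36
= 2.56

2.56


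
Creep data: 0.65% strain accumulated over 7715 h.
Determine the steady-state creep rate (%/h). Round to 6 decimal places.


Rate = 0.65 / 7715 = 0.000084 %/h

0.000084


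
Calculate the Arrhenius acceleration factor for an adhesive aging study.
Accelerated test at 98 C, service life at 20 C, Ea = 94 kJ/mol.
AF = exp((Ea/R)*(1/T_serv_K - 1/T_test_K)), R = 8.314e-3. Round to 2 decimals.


T_test = 371.15 K, T_serv = 293.15 K
Ea/R = 94 / 0.008314 = 11306.23
AF = exp(11306.23 * (1/293.15 - 1/371.15))
= 3312.22

3312.22


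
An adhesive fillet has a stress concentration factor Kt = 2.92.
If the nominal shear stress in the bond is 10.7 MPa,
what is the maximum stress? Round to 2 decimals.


Max stress = 10.7 * 2.92 = 31.24 MPa

31.24


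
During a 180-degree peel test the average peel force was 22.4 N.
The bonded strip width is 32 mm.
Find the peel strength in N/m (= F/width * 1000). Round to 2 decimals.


Peel strength = F/width * 1000
= 22.4 / 32 * 1000
= 700.00 N/m

700.00


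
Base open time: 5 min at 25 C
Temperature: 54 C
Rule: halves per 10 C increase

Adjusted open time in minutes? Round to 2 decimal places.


Acceleration = 2^((54-25)/10) = 7.4643
Open time = 5 / 7.4643 = 0.67 min

0.67


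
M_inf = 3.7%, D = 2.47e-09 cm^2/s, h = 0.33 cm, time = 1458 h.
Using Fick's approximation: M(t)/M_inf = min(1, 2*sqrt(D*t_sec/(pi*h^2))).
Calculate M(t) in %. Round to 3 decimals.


t = 5248800 s
ratio = min(1, 2*sqrt(2.47e-09*5248800/(pi*0.1089)))
= 0.389332
M(t) = 3.7 * 0.389332 = 1.441%

1.441


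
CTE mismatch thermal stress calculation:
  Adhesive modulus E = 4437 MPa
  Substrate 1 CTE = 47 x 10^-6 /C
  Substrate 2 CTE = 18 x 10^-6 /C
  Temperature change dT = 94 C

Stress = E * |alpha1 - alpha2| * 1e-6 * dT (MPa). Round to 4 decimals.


delta_alpha = |47 - 18| = 29 x 10^-6/C
Stress = 4437 * 29e-6 * 94
= 12.0953 MPa

12.0953


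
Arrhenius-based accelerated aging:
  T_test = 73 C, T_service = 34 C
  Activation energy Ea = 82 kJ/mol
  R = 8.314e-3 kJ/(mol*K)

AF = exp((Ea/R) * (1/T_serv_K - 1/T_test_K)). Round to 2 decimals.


T_test_K = 346.15, T_serv_K = 307.15
AF = exp((82/8.314e-3) * (1/307.15 - 1/346.15))
= 37.26

37.26


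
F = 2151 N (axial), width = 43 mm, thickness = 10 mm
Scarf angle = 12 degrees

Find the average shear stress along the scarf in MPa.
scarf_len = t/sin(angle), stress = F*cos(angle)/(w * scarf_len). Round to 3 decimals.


scarf_len = 10/sin(12 deg) = 48.0973
cos(12 deg) = 0.978148
stress = 2151*0.978148/(43*48.0973) = 1.017 MPa

1.017


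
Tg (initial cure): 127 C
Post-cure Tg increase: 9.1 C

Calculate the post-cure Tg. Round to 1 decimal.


Post-cure Tg = 127 + 9.1 = 136.1 C

136.1


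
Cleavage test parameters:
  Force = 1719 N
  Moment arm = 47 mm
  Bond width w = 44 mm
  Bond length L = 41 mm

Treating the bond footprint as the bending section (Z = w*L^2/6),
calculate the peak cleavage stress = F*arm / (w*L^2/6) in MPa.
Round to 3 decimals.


M = 1719 * 47 = 80793 N*mm
Z = 44 * 41^2 / 6 = 73964 / 6 mm^3
sigma = M / Z = 6 * 80793 / 73964 = 484758 / 73964
= 6.554 MPa

6.554


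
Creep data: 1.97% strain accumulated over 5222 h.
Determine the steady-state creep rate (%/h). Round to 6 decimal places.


Rate = 1.97 / 5222 = 0.000377 %/h

0.000377


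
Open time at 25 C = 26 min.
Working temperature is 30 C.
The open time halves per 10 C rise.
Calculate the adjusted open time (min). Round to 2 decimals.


factor = 2^((30 - 25) / 10) = 1.4142
ot = 26 / 1.4142 = 18.38 min

18.38


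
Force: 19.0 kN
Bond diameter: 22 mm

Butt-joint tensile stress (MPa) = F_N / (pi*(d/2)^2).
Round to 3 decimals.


F_N = 19.0 * 1000 = 19000.0 N
A = pi*(11.0)^2 = 380.1327 mm^2
stress = 19000.0 / 380.1327 = 49.983 MPa

49.983


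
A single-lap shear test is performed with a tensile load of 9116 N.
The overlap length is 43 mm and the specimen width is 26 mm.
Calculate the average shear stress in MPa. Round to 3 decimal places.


Shear stress = F / (overlap * width)
= 9116 / (43 * 26)
= 9116 / 1118
= 8.154 MPa

8.154


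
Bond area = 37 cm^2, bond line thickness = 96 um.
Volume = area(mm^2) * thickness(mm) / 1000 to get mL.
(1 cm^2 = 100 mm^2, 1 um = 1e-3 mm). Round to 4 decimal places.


area_mm2 = 37 * 100 = 3700
blt_mm = 96 * 1e-3 = 0.096
vol_mm3 = 3700 * 0.096 = 355.2
vol_mL = 355.2 / 1000 = 0.3552 mL

0.3552


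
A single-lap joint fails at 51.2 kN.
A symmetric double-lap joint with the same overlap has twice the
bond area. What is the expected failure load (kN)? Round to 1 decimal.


Double-lap load = 2 * 51.2 = 102.4 kN

102.4


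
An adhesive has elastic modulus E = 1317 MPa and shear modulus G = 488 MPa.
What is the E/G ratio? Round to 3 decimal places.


E/G = 1317 / 488 = 2.699

2.699


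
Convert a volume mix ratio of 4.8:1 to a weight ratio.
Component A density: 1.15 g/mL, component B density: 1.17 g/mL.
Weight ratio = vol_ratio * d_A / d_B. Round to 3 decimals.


= 4.8 * 1.15 / 1.17 = 4.718

4.718


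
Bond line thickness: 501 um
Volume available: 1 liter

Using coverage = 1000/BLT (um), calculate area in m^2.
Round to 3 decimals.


1 L = 1e6 mm^3, thickness = 501 um = 0.501 mm
Area = 1e6 / 0.501 mm^2 = (1e6 / 0.501) / 1e6 m^2 = 1000 / 501 m^2
= 1.996 m^2

1.996


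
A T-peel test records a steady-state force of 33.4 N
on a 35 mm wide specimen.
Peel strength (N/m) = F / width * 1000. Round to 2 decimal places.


Peel strength = 33.4 / 35 * 1000
= 954.29 N/m

954.29


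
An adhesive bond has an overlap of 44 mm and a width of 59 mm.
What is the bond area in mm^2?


Bond area = overlap * width
= 44 * 59
= 2596 mm^2

2596


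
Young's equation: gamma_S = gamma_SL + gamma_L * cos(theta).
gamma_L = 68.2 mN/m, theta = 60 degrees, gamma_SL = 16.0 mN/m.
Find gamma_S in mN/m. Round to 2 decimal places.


cos(60 deg) = 0.500000
gamma_S = 16.0 + 68.2 * 0.500000
= 50.10 mN/m

50.10


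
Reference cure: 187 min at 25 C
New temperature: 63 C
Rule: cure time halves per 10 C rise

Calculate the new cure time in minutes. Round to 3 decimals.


factor = 2^((63-25)/10) = 13.9288
t_new = 187 / 13.9288 = 13.425 min

13.425


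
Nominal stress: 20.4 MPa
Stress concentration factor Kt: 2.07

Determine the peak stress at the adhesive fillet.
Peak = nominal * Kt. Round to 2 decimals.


Peak stress = 20.4 * 2.07
= 42.23 MPa

42.23


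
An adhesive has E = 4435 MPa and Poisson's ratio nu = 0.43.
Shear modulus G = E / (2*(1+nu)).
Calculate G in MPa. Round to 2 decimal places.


G = 4435 / (2*(1+0.43))
= 4435 / 2.86
= 1550.70 MPa

1550.70


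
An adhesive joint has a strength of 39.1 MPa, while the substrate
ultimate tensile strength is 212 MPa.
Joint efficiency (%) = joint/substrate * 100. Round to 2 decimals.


Efficiency = 39.1 / 212 * 100
= 18.44%

18.44


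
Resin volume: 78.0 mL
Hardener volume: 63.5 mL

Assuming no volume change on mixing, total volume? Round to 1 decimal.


V_total = 78.0 + 63.5 = 141.5 mL

141.5


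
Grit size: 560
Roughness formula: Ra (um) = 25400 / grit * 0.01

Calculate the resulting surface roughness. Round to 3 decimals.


Ra = 25400 / 560 * 0.01
= 0.454 um

0.454


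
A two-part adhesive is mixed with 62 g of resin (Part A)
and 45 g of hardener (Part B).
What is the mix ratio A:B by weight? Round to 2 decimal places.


Mix ratio = mass_A / mass_B
= 62 / 45
= 1.38

1.38


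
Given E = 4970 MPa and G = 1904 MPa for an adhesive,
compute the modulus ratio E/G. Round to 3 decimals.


E/G ratio = 4970 / 1904 = 2.610

2.610


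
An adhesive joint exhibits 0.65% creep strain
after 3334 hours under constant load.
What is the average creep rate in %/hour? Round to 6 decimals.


Creep rate = strain / time
= 0.65 / 3334
= 0.000195 %/h

0.000195


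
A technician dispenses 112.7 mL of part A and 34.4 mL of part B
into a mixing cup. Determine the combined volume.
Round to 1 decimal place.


Combined volume = 112.7 + 34.4
= 147.1 mL

147.1


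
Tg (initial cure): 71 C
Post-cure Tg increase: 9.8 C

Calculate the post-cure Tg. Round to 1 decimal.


Post-cure Tg = 71 + 9.8 = 80.8 C

80.8


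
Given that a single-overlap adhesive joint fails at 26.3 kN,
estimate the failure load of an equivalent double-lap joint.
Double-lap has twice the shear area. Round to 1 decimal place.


Double-lap factor = 2
Expected load = 26.3 * 2 = 52.6 kN

52.6


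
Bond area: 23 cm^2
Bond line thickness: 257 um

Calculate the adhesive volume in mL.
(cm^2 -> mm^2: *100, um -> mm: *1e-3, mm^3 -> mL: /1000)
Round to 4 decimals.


V = 23*100 * 257*1e-3 / 1000
= 0.5911 mL

0.5911


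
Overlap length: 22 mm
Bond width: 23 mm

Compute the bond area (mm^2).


Bond area = 22 * 23 = 506 mm^2

506


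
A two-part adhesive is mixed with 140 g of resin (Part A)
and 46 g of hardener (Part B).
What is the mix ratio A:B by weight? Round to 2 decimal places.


Mix ratio = mass_A / mass_B
= 140 / 46
= 3.04

3.04


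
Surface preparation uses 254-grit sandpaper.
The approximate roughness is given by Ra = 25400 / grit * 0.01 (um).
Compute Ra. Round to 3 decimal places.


Ra = 25400 / 254 * 0.01
= 254 / 254
= 1.000 um

1.000


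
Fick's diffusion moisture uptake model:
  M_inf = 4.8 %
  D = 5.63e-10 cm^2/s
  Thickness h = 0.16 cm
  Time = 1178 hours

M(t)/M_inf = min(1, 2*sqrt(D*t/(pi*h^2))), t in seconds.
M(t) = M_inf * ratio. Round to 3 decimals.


t_sec = 1178 * 3600 = 4240800
ratio = 2*sqrt(5.63e-10*4240800/(pi*0.16^2))
= min(1, 0.344598)
= 0.344598
M(t) = 4.8 * 0.344598 = 1.654 %

1.654


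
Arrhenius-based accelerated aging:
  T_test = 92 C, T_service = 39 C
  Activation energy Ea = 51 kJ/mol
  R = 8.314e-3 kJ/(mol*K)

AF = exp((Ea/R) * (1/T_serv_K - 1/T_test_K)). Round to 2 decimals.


T_test_K = 365.15, T_serv_K = 312.15
AF = exp((51/8.314e-3) * (1/312.15 - 1/365.15))
= 17.33

17.33


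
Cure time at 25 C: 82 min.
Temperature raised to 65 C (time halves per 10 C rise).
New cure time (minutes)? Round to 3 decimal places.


Acceleration factor = 2^(40/10) = 16.0000
New time = 82 / 16.0000 = 5.125 min

5.125


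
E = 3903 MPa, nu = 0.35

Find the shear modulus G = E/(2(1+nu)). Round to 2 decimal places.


G = 3903 / (2 * 1.35)
= 1445.56 MPa

1445.56


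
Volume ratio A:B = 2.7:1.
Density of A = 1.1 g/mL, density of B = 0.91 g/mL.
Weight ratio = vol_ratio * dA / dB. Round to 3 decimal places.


Wt ratio = 2.7 * 1.1 / 0.91
= 3.264

3.264


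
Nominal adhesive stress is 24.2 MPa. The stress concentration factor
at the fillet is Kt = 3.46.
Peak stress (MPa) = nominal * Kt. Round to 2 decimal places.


Peak = 24.2 * 3.46 = 83.73 MPa

83.73


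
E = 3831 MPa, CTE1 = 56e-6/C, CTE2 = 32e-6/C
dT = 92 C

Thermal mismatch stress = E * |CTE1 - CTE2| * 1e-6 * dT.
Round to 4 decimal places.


= 3831 * 24e-6 * 92
= 8.4588 MPa

8.4588


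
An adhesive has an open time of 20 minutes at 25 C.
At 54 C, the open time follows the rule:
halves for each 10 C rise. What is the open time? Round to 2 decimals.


Factor = 2^((54-25)/10) = 7.4643
Open time = 20 / 7.4643 = 2.68 min

2.68


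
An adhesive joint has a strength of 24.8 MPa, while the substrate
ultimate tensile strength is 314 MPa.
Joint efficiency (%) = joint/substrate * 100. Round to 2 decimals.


Efficiency = 24.8 / 314 * 100
= 7.90%

7.90


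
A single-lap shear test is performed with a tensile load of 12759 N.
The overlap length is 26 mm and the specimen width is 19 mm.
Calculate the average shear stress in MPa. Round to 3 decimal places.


Shear stress = F / (overlap * width)
= 12759 / (26 * 19)
= 12759 / 494
= 25.828 MPa

25.828


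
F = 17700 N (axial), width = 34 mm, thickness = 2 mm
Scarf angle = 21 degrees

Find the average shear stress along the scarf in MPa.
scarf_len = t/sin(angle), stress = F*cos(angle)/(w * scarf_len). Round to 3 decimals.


scarf_len = 2/sin(21 deg) = 5.5809
cos(21 deg) = 0.933580
stress = 17700*0.933580/(34*5.5809) = 87.085 MPa

87.085


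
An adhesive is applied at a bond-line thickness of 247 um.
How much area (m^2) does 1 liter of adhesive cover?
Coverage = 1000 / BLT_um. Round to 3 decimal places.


Coverage = 1000 / 247 = 4.049 m^2

4.049


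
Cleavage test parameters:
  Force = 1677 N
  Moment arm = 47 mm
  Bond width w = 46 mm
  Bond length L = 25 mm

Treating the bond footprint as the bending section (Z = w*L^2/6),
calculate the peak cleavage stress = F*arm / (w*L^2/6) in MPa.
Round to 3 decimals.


M = 1677 * 47 = 78819 N*mm
Z = 46 * 25^2 / 6 = 28750 / 6 mm^3
sigma = M / Z = 6 * 78819 / 28750 = 472914 / 28750
= 16.449 MPa

16.449


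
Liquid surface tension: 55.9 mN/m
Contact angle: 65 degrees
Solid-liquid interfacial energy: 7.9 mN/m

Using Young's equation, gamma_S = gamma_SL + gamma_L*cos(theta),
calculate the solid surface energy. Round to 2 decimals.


gamma_S = 7.9 + 55.9 * cos(65)
= 31.52 mN/m

31.52


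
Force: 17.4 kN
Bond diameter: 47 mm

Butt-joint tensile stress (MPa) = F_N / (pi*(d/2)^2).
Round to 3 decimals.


F_N = 17.4 * 1000 = 17400.0 N
A = pi*(23.5)^2 = 1734.9445 mm^2
stress = 17400.0 / 1734.9445 = 10.029 MPa

10.029


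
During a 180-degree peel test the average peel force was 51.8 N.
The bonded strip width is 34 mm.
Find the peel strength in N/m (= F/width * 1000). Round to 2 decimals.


Peel strength = F/width * 1000
= 51.8 / 34 * 1000
= 1523.53 N/m

1523.53


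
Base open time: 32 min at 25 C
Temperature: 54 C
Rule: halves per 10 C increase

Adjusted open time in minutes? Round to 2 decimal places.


Acceleration = 2^((54-25)/10) = 7.4643
Open time = 32 / 7.4643 = 4.29 min

4.29


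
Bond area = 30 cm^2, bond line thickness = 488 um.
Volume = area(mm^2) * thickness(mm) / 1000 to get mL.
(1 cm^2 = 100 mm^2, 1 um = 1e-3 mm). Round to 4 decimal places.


area_mm2 = 30 * 100 = 3000
blt_mm = 488 * 1e-3 = 0.488
vol_mm3 = 3000 * 0.488 = 1464.0
vol_mL = 1464.0 / 1000 = 1.4640 mL

1.4640


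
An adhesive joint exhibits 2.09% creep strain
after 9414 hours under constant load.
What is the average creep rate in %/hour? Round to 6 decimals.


Creep rate = strain / time
= 2.09 / 9414
= 0.000222 %/h

0.000222


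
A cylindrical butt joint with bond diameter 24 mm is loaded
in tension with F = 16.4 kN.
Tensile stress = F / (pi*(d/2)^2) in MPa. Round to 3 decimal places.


Area = pi * (24/2)^2 = 452.3893 mm^2
Stress = 16.4*1000 / 452.3893
= 36.252 MPa

36.252


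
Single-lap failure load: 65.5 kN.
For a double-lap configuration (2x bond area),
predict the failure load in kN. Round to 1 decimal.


Failure load = 65.5 * 2 = 131.0 kN

131.0


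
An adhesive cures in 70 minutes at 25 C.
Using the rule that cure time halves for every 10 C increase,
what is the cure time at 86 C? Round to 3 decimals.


Factor = 2^((86 - 25) / 10) = 68.5935
Cure time = 70 / 68.5935
= 1.021 minutes

1.021


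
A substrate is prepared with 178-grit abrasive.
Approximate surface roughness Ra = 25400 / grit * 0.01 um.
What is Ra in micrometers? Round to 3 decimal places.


Ra = 25400 / 178 * 0.01 = 1.427 um

1.427


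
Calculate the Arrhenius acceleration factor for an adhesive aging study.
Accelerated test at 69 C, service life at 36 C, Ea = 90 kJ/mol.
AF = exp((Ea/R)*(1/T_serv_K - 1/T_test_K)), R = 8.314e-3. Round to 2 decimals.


T_test = 342.15 K, T_serv = 309.15 K
Ea/R = 90 / 0.008314 = 10825.11
AF = exp(10825.11 * (1/309.15 - 1/342.15))
= 29.29

29.29


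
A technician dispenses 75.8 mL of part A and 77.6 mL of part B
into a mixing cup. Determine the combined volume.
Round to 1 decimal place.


Combined volume = 75.8 + 77.6
= 153.4 mL

153.4


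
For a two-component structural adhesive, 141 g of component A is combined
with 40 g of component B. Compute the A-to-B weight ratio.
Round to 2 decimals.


Weight ratio A:B = 141 / 40
= 3.53

3.53


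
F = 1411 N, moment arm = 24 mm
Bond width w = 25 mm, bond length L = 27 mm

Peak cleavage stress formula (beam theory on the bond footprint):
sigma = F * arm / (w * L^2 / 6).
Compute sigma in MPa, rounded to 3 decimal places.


sigma = (1411 * 24) / (25 * 729 / 6)
= 33864 * 6 / 18225
= 203184 / 18225
= 11.149 MPa

11.149


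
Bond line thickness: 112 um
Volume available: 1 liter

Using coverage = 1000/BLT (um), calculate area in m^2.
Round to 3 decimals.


1 L = 1e6 mm^3, thickness = 112 um = 0.112 mm
Area = 1e6 / 0.112 mm^2 = (1e6 / 0.112) / 1e6 m^2 = 1000 / 112 m^2
= 8.929 m^2

8.929


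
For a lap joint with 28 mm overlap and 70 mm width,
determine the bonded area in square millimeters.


Area = 28 * 70 = 1960 mm^2

1960


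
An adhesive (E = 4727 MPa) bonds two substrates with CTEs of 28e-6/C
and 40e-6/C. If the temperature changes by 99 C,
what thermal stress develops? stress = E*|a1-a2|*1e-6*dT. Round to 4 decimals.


Stress = 4727 * |28 - 40| * 1e-6 * 99
= 5.6157 MPa

5.6157


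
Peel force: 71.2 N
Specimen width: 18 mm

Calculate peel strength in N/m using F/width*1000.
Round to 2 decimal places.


Peel strength = 71.2 / 18 * 1000 = 3955.56 N/m

3955.56


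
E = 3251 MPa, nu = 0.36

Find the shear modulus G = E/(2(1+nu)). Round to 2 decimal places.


G = 3251 / (2 * 1.36)
= 1195.22 MPa

1195.22


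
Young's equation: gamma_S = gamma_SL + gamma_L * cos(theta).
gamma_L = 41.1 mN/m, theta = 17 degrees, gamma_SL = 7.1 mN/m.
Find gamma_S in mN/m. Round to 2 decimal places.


cos(17 deg) = 0.956305
gamma_S = 7.1 + 41.1 * 0.956305
= 46.40 mN/m

46.40


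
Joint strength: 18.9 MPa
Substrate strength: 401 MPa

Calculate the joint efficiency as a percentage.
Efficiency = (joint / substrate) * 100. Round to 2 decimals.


Efficiency = (18.9 / 401) * 100 = 4.71%

4.71


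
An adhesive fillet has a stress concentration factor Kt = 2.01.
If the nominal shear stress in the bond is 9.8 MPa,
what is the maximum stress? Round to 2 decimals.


Max stress = 9.8 * 2.01 = 19.70 MPa

19.70


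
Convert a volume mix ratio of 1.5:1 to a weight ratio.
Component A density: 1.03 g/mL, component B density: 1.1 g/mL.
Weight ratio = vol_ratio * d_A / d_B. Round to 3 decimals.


= 1.5 * 1.03 / 1.1 = 1.405

1.405


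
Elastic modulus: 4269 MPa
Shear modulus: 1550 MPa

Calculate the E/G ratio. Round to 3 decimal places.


E / G = 4269 / 1550 = 2.754

2.754


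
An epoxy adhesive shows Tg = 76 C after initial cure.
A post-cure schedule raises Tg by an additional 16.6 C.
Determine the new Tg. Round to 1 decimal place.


New Tg = 76 + 16.6
= 92.6 C

92.6


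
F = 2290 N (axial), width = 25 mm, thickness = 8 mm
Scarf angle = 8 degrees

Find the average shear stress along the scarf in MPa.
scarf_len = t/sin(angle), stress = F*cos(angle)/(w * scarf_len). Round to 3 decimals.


scarf_len = 8/sin(8 deg) = 57.4824
cos(8 deg) = 0.990268
stress = 2290*0.990268/(25*57.4824) = 1.578 MPa

1.578


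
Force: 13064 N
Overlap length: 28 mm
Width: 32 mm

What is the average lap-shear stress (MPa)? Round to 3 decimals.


Average shear stress = F / (overlap * width)
= 13064 / (28 * 32)
= 14.580 MPa

14.580


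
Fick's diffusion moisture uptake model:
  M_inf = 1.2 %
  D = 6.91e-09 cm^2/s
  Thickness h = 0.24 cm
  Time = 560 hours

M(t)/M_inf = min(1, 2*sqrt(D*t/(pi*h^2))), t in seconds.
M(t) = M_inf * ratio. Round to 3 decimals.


t_sec = 560 * 3600 = 2016000
ratio = 2*sqrt(6.91e-09*2016000/(pi*0.24^2))
= min(1, 0.554917)
= 0.554917
M(t) = 1.2 * 0.554917 = 0.666 %

0.666


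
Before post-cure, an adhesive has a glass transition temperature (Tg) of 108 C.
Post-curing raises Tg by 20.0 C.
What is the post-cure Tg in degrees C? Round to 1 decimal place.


Tg_post = Tg_base + delta_Tg
= 108 + 20.0
= 128.0 C

128.0


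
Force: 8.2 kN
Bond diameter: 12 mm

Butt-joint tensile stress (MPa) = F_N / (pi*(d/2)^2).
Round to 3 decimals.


F_N = 8.2 * 1000 = 8200.0 N
A = pi*(6.0)^2 = 113.0973 mm^2
stress = 8200.0 / 113.0973 = 72.504 MPa

72.504


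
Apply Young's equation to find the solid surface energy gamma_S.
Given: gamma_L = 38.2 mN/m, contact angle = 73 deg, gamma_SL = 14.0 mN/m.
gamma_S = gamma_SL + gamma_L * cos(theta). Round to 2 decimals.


theta_rad = 73 * pi/180 = 1.274090
gamma_S = 14.0 + 38.2 * cos(1.274090)
= 25.17 mN/m

25.17


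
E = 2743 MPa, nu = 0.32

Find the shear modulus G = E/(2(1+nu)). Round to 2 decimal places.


G = 2743 / (2 * 1.32)
= 1039.02 MPa

1039.02


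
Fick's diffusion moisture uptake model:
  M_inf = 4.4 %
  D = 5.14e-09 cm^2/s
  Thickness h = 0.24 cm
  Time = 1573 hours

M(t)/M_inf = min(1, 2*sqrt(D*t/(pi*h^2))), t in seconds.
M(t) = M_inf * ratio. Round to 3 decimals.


t_sec = 1573 * 3600 = 5662800
ratio = 2*sqrt(5.14e-09*5662800/(pi*0.24^2))
= min(1, 0.802123)
= 0.802123
M(t) = 4.4 * 0.802123 = 3.529 %

3.529


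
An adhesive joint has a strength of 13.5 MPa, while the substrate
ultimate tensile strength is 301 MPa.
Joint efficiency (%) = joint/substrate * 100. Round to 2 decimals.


Efficiency = 13.5 / 301 * 100
= 4.49%

4.49


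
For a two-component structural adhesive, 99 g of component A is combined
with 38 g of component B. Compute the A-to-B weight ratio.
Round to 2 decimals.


Weight ratio A:B = 99 / 38
= 2.61

2.61


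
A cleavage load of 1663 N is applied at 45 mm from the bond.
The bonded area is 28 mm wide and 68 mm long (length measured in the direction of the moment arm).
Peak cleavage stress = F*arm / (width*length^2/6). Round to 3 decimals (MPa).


Moment = 1663 * 45 = 74835 N*mm
Section modulus = 28 * 4624 / 6 = 129472 / 6 mm^3
Stress = 74835 / (129472 / 6) = 449010 / 129472
= 3.468 MPa

3.468


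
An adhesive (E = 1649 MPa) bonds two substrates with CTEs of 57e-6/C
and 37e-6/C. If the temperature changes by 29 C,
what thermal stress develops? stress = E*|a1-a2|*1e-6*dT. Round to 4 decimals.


Stress = 1649 * |57 - 37| * 1e-6 * 29
= 0.9564 MPa

0.9564


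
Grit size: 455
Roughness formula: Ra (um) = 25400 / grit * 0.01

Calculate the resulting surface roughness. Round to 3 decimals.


Ra = 25400 / 455 * 0.01
= 0.558 um

0.558


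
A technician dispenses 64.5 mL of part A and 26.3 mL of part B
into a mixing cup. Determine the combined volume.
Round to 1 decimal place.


Combined volume = 64.5 + 26.3
= 90.8 mL

90.8


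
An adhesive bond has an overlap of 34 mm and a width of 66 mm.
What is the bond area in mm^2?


Bond area = overlap * width
= 34 * 66
= 2244 mm^2

2244


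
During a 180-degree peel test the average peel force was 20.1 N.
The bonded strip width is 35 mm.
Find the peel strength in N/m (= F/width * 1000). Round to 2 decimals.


Peel strength = F/width * 1000
= 20.1 / 35 * 1000
= 574.29 N/m

574.29


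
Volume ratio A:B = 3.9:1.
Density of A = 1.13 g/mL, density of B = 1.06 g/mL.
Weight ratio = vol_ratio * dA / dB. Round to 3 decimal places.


Wt ratio = 3.9 * 1.13 / 1.06
= 4.158

4.158


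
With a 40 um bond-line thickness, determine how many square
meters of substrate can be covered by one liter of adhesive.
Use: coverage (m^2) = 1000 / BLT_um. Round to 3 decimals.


Coverage = 1000 / 40 = 25.000 m^2

25.000


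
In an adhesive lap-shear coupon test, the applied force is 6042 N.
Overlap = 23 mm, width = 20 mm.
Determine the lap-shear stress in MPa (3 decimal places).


stress = F / (overlap * width)
= 6042 / (23 * 20)
= 13.135 MPa

13.135


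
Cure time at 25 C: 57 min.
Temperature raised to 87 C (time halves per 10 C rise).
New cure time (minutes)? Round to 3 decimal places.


Acceleration factor = 2^(62/10) = 73.5167
New time = 57 / 73.5167 = 0.775 min

0.775


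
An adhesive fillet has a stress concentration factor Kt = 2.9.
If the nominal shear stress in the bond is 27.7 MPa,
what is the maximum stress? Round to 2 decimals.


Max stress = 27.7 * 2.9 = 80.33 MPa

80.33


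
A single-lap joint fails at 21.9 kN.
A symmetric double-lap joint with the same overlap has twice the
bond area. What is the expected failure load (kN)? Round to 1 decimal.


Double-lap load = 2 * 21.9 = 43.8 kN

43.8


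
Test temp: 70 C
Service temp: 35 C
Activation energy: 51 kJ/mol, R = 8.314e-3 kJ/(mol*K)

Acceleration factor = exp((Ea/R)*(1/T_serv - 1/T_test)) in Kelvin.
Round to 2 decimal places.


AF = exp((51/0.008314)*(1/308.15 - 1/343.15))
= 7.62

7.62


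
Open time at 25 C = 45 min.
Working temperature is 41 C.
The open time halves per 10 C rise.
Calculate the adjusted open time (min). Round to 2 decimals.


factor = 2^((41 - 25) / 10) = 3.0314
ot = 45 / 3.0314 = 14.84 min

14.84


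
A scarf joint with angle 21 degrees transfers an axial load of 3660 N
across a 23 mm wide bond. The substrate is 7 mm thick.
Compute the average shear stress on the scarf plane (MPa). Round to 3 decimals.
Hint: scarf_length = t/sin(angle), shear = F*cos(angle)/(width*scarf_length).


scarf_length = 7 / sin(21 deg) = 19.5330 mm
cos(21 deg) = 0.933580
shear stress = 3660 * 0.933580 / (23 * 19.5330)
= 7.606 MPa

7.606


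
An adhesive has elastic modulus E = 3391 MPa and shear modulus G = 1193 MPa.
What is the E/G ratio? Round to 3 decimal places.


E/G = 3391 / 1193 = 2.842

2.842


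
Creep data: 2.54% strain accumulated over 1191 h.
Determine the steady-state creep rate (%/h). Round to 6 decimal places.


Rate = 2.54 / 1191 = 0.002133 %/h

0.002133


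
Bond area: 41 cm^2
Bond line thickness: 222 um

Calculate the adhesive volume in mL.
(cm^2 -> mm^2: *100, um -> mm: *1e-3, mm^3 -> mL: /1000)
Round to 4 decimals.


V = 41*100 * 222*1e-3 / 1000
= 0.9102 mL

0.9102


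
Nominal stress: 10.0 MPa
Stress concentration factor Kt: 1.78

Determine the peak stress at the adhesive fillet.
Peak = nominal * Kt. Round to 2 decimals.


Peak stress = 10.0 * 1.78
= 17.80 MPa

17.80


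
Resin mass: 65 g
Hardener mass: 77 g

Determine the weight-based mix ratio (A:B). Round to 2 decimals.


Ratio = 65 / 77 = 0.84

0.84


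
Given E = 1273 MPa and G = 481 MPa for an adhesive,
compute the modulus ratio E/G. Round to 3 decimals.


E/G ratio = 1273 / 481 = 2.647

2.647


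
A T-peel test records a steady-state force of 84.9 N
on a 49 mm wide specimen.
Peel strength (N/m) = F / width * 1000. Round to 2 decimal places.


Peel strength = 84.9 / 49 * 1000
= 1732.65 N/m

1732.65


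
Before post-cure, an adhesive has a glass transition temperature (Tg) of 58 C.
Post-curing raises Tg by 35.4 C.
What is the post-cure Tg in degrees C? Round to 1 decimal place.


Tg_post = Tg_base + delta_Tg
= 58 + 35.4
= 93.4 C

93.4


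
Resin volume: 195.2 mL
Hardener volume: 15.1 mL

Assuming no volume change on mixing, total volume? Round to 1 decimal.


V_total = 195.2 + 15.1 = 210.3 mL

210.3


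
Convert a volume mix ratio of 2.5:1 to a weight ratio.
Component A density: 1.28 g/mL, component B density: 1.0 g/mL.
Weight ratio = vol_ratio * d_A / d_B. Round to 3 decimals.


= 2.5 * 1.28 / 1.0 = 3.200

3.200


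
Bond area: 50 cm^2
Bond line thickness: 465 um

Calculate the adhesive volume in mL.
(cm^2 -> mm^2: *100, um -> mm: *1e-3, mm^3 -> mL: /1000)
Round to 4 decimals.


V = 50*100 * 465*1e-3 / 1000
= 2.3250 mL

2.3250


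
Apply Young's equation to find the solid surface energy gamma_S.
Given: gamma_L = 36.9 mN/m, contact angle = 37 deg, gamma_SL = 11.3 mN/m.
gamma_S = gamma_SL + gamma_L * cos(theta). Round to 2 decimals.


theta_rad = 37 * pi/180 = 0.645772
gamma_S = 11.3 + 36.9 * cos(0.645772)
= 40.77 mN/m

40.77


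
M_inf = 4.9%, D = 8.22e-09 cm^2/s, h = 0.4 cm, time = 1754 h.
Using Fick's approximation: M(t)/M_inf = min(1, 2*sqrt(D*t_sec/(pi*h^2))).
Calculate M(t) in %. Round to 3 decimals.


t = 6314400 s
ratio = min(1, 2*sqrt(8.22e-09*6314400/(pi*0.1600)))
= 0.642683
M(t) = 4.9 * 0.642683 = 3.149%

3.149


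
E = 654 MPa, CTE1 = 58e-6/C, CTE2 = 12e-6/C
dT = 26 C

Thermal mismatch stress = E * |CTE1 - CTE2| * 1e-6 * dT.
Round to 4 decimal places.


= 654 * 46e-6 * 26
= 0.7822 MPa

0.7822


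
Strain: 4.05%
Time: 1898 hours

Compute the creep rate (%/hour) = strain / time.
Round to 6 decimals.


Creep rate = 4.05 / 1898
= 0.002134 %/h

0.002134


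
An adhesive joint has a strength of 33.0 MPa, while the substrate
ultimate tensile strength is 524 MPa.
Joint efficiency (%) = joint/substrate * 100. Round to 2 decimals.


Efficiency = 33.0 / 524 * 100
= 6.30%

6.30


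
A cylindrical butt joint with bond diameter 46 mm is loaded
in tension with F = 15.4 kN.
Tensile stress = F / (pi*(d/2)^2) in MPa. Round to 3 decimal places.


Area = pi * (46/2)^2 = 1661.9025 mm^2
Stress = 15.4*1000 / 1661.9025
= 9.266 MPa

9.266


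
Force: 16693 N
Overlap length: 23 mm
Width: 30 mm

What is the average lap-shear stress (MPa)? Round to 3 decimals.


Average shear stress = F / (overlap * width)
= 16693 / (23 * 30)
= 24.193 MPa

24.193
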